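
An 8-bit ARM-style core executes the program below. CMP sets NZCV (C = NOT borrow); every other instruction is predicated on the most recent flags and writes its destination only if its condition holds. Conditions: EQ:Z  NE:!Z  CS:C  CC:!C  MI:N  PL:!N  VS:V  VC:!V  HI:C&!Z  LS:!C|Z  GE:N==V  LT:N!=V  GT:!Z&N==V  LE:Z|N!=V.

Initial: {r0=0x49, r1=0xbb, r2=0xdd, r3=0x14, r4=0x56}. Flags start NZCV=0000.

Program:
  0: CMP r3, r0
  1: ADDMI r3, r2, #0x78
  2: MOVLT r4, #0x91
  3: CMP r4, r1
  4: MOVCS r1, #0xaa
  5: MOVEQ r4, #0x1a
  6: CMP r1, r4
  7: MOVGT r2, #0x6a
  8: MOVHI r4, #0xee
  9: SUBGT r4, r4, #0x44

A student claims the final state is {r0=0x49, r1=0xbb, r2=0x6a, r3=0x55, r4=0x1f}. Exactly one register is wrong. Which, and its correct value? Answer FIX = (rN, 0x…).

0: ✓ CMP  NZCV=1000
1: ✓ ADDMI  r3←0x55
2: ✓ MOVLT  r4←0x91
3: ✓ CMP  NZCV=1000
4: · MOVCS
5: · MOVEQ
6: ✓ CMP  NZCV=0010
7: ✓ MOVGT  r2←0x6a
8: ✓ MOVHI  r4←0xee
9: ✓ SUBGT  r4←0xaa

FIX = (r4, 0xaa)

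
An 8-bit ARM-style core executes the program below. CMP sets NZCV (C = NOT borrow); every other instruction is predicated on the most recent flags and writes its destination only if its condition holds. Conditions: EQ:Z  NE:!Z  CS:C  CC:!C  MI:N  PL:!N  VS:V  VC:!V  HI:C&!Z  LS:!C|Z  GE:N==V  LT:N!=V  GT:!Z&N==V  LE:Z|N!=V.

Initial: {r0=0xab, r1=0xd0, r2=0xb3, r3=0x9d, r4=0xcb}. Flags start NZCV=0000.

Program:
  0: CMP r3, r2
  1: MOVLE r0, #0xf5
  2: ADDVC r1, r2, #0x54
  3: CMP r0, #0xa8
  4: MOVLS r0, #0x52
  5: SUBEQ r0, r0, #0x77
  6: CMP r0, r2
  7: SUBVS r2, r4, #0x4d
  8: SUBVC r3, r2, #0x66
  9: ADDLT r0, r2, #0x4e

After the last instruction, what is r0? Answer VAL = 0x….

VAL = 0xf5

[0] flags=1000 → (cmp)
[1] flags=1000 LE?T → r0=0xf5
[2] flags=1000 VC?T → r1=0x07
[3] flags=0010 → (cmp)
[4] flags=0010 LS?F → skip
[5] flags=0010 EQ?F → skip
[6] flags=0010 → (cmp)
[7] flags=0010 VS?F → skip
[8] flags=0010 VC?T → r3=0x4d
[9] flags=0010 LT?F → skip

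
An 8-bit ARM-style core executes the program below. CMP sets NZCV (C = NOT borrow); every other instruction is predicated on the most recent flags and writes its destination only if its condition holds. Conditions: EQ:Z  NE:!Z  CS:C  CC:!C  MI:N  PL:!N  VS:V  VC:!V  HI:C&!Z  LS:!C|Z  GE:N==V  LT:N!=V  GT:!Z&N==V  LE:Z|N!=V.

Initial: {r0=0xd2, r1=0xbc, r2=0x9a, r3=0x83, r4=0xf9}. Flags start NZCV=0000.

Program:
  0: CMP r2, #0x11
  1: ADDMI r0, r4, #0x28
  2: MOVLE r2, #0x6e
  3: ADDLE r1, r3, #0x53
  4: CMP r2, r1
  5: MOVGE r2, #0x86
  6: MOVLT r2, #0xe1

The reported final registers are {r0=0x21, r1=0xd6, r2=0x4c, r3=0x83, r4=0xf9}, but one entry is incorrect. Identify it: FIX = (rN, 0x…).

FIX = (r2, 0x86)

0: ✓ CMP  NZCV=1010
1: ✓ ADDMI  r0←0x21
2: ✓ MOVLE  r2←0x6e
3: ✓ ADDLE  r1←0xd6
4: ✓ CMP  NZCV=1001
5: ✓ MOVGE  r2←0x86
6: · MOVLT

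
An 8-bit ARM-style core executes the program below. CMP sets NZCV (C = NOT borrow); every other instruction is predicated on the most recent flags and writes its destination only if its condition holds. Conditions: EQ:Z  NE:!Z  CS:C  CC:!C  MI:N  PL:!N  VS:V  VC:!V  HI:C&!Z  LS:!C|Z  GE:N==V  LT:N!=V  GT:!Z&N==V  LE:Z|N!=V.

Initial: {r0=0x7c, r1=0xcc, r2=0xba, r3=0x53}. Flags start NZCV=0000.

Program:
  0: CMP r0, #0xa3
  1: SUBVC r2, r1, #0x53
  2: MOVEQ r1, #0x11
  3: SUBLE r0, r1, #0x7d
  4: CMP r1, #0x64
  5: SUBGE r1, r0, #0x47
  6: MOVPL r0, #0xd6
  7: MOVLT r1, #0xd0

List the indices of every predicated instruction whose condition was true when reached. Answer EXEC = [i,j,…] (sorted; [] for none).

[0] flags=1001 → (cmp)
[1] flags=1001 VC?F → skip
[2] flags=1001 EQ?F → skip
[3] flags=1001 LE?F → skip
[4] flags=0011 → (cmp)
[5] flags=0011 GE?F → skip
[6] flags=0011 PL?T → r0=0xd6
[7] flags=0011 LT?T → r1=0xd0

EXEC = [6,7]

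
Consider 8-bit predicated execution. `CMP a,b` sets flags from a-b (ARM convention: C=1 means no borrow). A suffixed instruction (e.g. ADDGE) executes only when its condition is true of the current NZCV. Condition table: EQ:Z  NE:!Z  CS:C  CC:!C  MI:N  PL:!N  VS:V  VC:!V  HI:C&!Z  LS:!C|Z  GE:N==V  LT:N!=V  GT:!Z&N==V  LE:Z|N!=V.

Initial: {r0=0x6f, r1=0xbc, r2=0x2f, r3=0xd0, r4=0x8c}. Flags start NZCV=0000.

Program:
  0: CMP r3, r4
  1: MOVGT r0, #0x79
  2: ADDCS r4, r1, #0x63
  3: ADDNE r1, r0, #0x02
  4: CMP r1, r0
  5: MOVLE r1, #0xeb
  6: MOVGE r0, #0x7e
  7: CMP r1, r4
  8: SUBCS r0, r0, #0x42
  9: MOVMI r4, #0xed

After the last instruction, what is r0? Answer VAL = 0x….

0: ✓ CMP  NZCV=0010
1: ✓ MOVGT  r0←0x79
2: ✓ ADDCS  r4←0x1f
3: ✓ ADDNE  r1←0x7b
4: ✓ CMP  NZCV=0010
5: · MOVLE
6: ✓ MOVGE  r0←0x7e
7: ✓ CMP  NZCV=0010
8: ✓ SUBCS  r0←0x3c
9: · MOVMI

VAL = 0x3c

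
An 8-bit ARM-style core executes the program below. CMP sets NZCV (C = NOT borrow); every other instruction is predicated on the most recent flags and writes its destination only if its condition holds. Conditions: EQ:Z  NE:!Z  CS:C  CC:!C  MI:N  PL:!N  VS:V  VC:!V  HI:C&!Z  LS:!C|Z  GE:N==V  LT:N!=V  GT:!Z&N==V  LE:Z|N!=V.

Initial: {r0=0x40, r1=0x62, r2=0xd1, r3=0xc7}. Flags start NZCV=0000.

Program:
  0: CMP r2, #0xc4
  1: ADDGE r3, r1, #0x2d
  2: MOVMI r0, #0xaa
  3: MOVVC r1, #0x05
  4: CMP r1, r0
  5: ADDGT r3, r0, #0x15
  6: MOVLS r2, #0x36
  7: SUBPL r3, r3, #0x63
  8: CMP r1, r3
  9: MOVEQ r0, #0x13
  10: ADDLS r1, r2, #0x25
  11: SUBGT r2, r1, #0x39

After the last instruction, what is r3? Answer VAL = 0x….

VAL = 0x8f

0: ✓ CMP  NZCV=0010
1: ✓ ADDGE  r3←0x8f
2: · MOVMI
3: ✓ MOVVC  r1←0x05
4: ✓ CMP  NZCV=1000
5: · ADDGT
6: ✓ MOVLS  r2←0x36
7: · SUBPL
8: ✓ CMP  NZCV=0000
9: · MOVEQ
10: ✓ ADDLS  r1←0x5b
11: ✓ SUBGT  r2←0x22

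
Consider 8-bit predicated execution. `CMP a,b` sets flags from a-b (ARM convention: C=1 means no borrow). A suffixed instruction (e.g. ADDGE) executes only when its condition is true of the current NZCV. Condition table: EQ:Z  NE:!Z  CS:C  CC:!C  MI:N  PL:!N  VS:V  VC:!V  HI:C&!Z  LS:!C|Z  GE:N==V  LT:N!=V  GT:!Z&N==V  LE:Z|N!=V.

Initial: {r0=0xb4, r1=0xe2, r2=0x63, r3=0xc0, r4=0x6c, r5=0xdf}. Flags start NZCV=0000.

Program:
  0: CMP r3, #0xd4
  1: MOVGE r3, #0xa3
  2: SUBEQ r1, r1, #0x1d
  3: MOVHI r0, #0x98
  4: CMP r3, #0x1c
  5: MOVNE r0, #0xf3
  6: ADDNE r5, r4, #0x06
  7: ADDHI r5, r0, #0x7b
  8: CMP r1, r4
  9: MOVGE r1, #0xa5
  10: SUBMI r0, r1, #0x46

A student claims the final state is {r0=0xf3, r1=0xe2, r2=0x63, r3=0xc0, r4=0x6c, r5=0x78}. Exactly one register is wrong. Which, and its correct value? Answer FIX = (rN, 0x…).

FIX = (r5, 0x6e)

[0] flags=1000 → (cmp)
[1] flags=1000 GE?F → skip
[2] flags=1000 EQ?F → skip
[3] flags=1000 HI?F → skip
[4] flags=1010 → (cmp)
[5] flags=1010 NE?T → r0=0xf3
[6] flags=1010 NE?T → r5=0x72
[7] flags=1010 HI?T → r5=0x6e
[8] flags=0011 → (cmp)
[9] flags=0011 GE?F → skip
[10] flags=0011 MI?F → skip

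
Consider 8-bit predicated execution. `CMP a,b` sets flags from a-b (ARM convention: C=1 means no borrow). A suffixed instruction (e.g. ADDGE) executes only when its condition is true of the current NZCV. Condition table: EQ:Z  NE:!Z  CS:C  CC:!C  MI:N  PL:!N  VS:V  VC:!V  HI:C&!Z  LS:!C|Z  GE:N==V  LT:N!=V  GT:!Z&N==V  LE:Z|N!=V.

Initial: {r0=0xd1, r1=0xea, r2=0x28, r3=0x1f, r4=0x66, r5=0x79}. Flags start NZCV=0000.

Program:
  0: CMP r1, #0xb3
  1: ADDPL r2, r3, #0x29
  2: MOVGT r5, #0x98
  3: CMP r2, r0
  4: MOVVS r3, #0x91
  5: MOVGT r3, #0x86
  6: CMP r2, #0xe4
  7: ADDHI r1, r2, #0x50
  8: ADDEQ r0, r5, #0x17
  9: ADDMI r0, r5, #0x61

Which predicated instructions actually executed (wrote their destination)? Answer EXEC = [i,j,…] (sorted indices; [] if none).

EXEC = [1,2,5]

0: ✓ CMP  NZCV=0010
1: ✓ ADDPL  r2←0x48
2: ✓ MOVGT  r5←0x98
3: ✓ CMP  NZCV=0000
4: · MOVVS
5: ✓ MOVGT  r3←0x86
6: ✓ CMP  NZCV=0000
7: · ADDHI
8: · ADDEQ
9: · ADDMI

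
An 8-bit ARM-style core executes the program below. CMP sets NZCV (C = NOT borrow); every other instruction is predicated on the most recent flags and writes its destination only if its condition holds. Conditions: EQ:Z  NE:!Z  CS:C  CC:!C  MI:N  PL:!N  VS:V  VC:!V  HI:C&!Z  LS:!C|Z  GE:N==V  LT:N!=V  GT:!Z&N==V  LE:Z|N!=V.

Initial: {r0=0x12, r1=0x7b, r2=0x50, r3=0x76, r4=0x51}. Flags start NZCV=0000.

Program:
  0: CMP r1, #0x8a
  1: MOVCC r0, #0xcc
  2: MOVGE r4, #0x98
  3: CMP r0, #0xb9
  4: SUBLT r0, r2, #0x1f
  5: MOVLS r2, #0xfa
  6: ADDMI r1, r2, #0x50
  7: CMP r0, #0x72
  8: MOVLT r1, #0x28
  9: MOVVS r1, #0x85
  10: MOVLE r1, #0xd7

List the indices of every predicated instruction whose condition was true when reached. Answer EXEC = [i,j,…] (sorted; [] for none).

EXEC = [1,2,8,9,10]

[0] flags=1001 → (cmp)
[1] flags=1001 CC?T → r0=0xcc
[2] flags=1001 GE?T → r4=0x98
[3] flags=0010 → (cmp)
[4] flags=0010 LT?F → skip
[5] flags=0010 LS?F → skip
[6] flags=0010 MI?F → skip
[7] flags=0011 → (cmp)
[8] flags=0011 LT?T → r1=0x28
[9] flags=0011 VS?T → r1=0x85
[10] flags=0011 LE?T → r1=0xd7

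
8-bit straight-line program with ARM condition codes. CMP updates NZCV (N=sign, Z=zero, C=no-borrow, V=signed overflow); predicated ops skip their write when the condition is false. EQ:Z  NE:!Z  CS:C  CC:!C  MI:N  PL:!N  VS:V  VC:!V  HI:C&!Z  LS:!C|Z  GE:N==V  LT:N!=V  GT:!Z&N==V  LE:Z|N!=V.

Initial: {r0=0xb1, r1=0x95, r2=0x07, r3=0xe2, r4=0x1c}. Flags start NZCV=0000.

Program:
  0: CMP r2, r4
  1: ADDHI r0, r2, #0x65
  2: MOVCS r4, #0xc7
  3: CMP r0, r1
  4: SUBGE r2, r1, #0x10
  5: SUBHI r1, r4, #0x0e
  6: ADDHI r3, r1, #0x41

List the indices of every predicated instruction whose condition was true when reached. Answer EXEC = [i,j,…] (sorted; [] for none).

[0] flags=1000 → (cmp)
[1] flags=1000 HI?F → skip
[2] flags=1000 CS?F → skip
[3] flags=0010 → (cmp)
[4] flags=0010 GE?T → r2=0x85
[5] flags=0010 HI?T → r1=0x0e
[6] flags=0010 HI?T → r3=0x4f

EXEC = [4,5,6]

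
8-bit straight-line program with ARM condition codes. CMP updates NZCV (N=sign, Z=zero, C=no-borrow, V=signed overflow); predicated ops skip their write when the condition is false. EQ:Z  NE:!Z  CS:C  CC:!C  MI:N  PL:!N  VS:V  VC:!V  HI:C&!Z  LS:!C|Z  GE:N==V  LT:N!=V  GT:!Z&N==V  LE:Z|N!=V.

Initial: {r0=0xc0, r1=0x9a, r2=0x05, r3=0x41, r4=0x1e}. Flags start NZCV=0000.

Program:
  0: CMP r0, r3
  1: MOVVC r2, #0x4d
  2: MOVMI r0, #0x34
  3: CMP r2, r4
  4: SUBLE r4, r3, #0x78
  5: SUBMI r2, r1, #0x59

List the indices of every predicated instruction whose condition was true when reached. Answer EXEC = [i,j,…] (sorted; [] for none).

0: ✓ CMP  NZCV=0011
1: · MOVVC
2: · MOVMI
3: ✓ CMP  NZCV=1000
4: ✓ SUBLE  r4←0xc9
5: ✓ SUBMI  r2←0x41

EXEC = [4,5]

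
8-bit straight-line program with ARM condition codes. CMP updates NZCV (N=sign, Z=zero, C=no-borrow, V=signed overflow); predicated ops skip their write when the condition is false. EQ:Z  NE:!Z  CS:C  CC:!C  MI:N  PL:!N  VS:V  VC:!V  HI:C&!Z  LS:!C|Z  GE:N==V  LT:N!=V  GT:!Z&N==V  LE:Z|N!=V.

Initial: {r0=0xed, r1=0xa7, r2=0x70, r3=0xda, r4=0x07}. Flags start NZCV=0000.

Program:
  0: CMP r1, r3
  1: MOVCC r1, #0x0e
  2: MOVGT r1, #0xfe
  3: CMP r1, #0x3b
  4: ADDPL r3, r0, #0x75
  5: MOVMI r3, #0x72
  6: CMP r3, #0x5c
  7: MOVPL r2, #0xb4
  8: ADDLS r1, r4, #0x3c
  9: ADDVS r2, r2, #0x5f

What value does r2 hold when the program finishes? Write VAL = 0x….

VAL = 0xb4

0: ✓ CMP  NZCV=1000
1: ✓ MOVCC  r1←0x0e
2: · MOVGT
3: ✓ CMP  NZCV=1000
4: · ADDPL
5: ✓ MOVMI  r3←0x72
6: ✓ CMP  NZCV=0010
7: ✓ MOVPL  r2←0xb4
8: · ADDLS
9: · ADDVS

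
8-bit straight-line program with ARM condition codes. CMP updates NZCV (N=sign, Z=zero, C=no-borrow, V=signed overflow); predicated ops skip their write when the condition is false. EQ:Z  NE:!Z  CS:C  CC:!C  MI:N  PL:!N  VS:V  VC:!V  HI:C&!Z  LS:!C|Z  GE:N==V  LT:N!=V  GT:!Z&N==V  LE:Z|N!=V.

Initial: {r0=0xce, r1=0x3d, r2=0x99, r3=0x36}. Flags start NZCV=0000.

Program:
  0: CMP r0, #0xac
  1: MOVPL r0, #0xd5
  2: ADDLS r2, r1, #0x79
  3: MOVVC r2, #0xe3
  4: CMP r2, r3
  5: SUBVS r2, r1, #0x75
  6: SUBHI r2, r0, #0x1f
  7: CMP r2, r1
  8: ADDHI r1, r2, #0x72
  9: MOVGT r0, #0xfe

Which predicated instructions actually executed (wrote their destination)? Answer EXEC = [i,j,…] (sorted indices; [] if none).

EXEC = [1,3,6,8]

0: ✓ CMP  NZCV=0010
1: ✓ MOVPL  r0←0xd5
2: · ADDLS
3: ✓ MOVVC  r2←0xe3
4: ✓ CMP  NZCV=1010
5: · SUBVS
6: ✓ SUBHI  r2←0xb6
7: ✓ CMP  NZCV=0011
8: ✓ ADDHI  r1←0x28
9: · MOVGT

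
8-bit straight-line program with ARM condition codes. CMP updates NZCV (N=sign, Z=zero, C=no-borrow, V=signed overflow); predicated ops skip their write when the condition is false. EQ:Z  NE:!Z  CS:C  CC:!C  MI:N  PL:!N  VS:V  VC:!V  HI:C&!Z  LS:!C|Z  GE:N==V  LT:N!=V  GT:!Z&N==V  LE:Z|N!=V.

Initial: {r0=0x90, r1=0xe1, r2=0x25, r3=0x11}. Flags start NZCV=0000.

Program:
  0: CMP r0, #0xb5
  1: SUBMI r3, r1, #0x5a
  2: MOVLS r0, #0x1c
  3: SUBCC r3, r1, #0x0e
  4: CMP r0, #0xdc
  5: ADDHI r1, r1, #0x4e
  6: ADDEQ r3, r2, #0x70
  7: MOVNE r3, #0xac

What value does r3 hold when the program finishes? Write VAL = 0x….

VAL = 0xac

0: ✓ CMP  NZCV=1000
1: ✓ SUBMI  r3←0x87
2: ✓ MOVLS  r0←0x1c
3: ✓ SUBCC  r3←0xd3
4: ✓ CMP  NZCV=0000
5: · ADDHI
6: · ADDEQ
7: ✓ MOVNE  r3←0xac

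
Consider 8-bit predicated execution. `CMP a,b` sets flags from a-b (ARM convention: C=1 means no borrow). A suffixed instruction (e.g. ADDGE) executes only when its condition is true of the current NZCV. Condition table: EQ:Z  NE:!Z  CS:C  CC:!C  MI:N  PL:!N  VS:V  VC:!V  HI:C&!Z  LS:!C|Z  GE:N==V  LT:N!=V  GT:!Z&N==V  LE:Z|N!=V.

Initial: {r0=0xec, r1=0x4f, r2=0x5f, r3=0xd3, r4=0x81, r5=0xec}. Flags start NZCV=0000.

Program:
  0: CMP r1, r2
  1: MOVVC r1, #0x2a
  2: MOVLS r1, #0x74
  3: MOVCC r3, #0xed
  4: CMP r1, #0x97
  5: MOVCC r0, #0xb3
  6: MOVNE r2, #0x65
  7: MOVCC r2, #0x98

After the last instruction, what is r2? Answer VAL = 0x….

[0] flags=1000 → (cmp)
[1] flags=1000 VC?T → r1=0x2a
[2] flags=1000 LS?T → r1=0x74
[3] flags=1000 CC?T → r3=0xed
[4] flags=1001 → (cmp)
[5] flags=1001 CC?T → r0=0xb3
[6] flags=1001 NE?T → r2=0x65
[7] flags=1001 CC?T → r2=0x98

VAL = 0x98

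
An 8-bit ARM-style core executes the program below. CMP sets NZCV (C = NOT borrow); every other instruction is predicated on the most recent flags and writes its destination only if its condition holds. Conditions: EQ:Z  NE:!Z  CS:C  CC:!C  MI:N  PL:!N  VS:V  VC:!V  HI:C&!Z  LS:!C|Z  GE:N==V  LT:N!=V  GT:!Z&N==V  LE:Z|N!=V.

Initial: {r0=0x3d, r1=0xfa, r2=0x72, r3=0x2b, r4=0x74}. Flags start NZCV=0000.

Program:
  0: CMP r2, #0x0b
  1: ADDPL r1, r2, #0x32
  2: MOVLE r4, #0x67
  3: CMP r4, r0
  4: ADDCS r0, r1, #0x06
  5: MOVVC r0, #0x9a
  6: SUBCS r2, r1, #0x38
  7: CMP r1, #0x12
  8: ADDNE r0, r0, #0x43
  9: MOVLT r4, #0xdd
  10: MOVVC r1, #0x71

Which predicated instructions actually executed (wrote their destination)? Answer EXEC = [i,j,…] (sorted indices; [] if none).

[0] flags=0010 → (cmp)
[1] flags=0010 PL?T → r1=0xa4
[2] flags=0010 LE?F → skip
[3] flags=0010 → (cmp)
[4] flags=0010 CS?T → r0=0xaa
[5] flags=0010 VC?T → r0=0x9a
[6] flags=0010 CS?T → r2=0x6c
[7] flags=1010 → (cmp)
[8] flags=1010 NE?T → r0=0xdd
[9] flags=1010 LT?T → r4=0xdd
[10] flags=1010 VC?T → r1=0x71

EXEC = [1,4,5,6,8,9,10]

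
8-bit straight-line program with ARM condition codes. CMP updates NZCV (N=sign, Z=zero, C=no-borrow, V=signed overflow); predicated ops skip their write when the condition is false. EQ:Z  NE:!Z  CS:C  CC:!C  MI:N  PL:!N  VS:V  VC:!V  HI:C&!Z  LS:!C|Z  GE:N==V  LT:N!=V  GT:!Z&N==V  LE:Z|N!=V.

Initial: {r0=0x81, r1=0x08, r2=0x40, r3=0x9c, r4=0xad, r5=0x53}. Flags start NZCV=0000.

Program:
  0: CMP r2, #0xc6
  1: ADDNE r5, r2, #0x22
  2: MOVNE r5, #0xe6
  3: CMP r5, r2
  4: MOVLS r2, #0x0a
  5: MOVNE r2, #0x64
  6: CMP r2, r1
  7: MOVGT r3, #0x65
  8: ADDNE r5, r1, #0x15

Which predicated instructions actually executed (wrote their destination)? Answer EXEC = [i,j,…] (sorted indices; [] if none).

0: ✓ CMP  NZCV=0000
1: ✓ ADDNE  r5←0x62
2: ✓ MOVNE  r5←0xe6
3: ✓ CMP  NZCV=1010
4: · MOVLS
5: ✓ MOVNE  r2←0x64
6: ✓ CMP  NZCV=0010
7: ✓ MOVGT  r3←0x65
8: ✓ ADDNE  r5←0x1d

EXEC = [1,2,5,7,8]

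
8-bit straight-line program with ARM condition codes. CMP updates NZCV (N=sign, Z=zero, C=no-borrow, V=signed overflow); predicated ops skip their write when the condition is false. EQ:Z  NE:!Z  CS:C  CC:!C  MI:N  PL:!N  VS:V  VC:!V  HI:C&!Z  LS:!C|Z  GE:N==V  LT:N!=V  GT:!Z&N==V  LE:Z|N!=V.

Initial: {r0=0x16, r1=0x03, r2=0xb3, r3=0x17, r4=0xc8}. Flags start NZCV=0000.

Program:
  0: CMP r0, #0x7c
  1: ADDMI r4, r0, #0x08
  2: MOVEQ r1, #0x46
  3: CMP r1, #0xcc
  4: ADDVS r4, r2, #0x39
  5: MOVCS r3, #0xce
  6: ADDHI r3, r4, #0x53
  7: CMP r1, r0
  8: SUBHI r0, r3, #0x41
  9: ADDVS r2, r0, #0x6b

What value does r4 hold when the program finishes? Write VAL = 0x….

[0] flags=1000 → (cmp)
[1] flags=1000 MI?T → r4=0x1e
[2] flags=1000 EQ?F → skip
[3] flags=0000 → (cmp)
[4] flags=0000 VS?F → skip
[5] flags=0000 CS?F → skip
[6] flags=0000 HI?F → skip
[7] flags=1000 → (cmp)
[8] flags=1000 HI?F → skip
[9] flags=1000 VS?F → skip

VAL = 0x1e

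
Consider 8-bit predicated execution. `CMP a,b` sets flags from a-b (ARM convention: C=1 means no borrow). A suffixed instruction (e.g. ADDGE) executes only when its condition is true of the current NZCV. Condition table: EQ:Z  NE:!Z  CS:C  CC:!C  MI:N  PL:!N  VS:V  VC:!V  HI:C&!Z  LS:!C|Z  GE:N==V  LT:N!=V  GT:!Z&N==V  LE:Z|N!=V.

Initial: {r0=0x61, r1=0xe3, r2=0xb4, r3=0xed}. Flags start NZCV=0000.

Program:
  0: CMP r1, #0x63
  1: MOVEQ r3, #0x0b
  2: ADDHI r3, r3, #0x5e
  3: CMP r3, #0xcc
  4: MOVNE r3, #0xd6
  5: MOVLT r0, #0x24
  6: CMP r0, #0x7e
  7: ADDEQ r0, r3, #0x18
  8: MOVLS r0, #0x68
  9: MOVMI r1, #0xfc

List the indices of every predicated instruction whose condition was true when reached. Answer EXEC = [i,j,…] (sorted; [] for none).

EXEC = [2,4,8,9]

[0] flags=1010 → (cmp)
[1] flags=1010 EQ?F → skip
[2] flags=1010 HI?T → r3=0x4b
[3] flags=0000 → (cmp)
[4] flags=0000 NE?T → r3=0xd6
[5] flags=0000 LT?F → skip
[6] flags=1000 → (cmp)
[7] flags=1000 EQ?F → skip
[8] flags=1000 LS?T → r0=0x68
[9] flags=1000 MI?T → r1=0xfc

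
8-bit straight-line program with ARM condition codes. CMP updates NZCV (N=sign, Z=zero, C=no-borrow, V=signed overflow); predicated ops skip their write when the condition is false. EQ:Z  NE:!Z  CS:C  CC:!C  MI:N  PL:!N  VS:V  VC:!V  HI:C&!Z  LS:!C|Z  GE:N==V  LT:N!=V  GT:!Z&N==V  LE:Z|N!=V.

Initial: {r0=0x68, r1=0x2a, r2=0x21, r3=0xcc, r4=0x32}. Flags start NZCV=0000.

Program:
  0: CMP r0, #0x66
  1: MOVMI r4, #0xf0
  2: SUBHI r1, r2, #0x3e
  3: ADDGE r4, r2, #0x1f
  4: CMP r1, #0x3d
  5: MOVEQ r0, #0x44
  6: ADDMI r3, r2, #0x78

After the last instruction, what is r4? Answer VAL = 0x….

VAL = 0x40

[0] flags=0010 → (cmp)
[1] flags=0010 MI?F → skip
[2] flags=0010 HI?T → r1=0xe3
[3] flags=0010 GE?T → r4=0x40
[4] flags=1010 → (cmp)
[5] flags=1010 EQ?F → skip
[6] flags=1010 MI?T → r3=0x99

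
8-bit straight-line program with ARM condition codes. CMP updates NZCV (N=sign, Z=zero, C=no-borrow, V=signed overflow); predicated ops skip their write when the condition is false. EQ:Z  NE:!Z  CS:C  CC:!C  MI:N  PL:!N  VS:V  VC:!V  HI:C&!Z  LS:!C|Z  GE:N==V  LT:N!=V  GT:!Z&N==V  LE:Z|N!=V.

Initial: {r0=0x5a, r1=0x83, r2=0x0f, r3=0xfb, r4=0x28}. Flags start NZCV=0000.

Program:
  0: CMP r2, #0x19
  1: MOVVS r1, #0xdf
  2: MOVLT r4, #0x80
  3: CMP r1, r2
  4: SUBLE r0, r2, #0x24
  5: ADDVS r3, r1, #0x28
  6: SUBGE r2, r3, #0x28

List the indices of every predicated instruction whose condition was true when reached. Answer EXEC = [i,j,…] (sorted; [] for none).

EXEC = [2,4,5]

0: ✓ CMP  NZCV=1000
1: · MOVVS
2: ✓ MOVLT  r4←0x80
3: ✓ CMP  NZCV=0011
4: ✓ SUBLE  r0←0xeb
5: ✓ ADDVS  r3←0xab
6: · SUBGE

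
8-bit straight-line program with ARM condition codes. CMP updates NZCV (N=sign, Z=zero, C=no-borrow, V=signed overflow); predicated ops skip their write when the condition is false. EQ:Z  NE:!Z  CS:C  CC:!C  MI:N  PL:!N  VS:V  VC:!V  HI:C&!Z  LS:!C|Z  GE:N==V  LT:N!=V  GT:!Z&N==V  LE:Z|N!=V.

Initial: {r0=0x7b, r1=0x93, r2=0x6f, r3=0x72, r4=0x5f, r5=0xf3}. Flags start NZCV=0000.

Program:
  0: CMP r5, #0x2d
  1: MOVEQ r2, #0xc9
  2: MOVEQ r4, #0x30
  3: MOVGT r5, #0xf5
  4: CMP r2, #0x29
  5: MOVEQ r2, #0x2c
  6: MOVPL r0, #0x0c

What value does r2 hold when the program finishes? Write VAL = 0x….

VAL = 0x6f

[0] flags=1010 → (cmp)
[1] flags=1010 EQ?F → skip
[2] flags=1010 EQ?F → skip
[3] flags=1010 GT?F → skip
[4] flags=0010 → (cmp)
[5] flags=0010 EQ?F → skip
[6] flags=0010 PL?T → r0=0x0c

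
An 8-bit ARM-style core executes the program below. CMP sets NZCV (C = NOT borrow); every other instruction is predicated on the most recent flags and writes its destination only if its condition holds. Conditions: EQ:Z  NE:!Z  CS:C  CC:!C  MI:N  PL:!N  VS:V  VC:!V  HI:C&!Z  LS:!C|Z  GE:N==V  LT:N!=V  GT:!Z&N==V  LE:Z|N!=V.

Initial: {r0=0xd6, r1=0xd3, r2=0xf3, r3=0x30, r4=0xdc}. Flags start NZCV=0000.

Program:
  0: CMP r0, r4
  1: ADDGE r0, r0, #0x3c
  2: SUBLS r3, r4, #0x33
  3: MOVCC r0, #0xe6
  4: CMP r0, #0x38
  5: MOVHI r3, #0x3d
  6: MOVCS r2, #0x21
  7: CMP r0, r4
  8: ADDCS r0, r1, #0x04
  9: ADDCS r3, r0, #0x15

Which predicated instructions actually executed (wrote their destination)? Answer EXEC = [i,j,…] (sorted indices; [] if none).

EXEC = [2,3,5,6,8,9]

0: ✓ CMP  NZCV=1000
1: · ADDGE
2: ✓ SUBLS  r3←0xa9
3: ✓ MOVCC  r0←0xe6
4: ✓ CMP  NZCV=1010
5: ✓ MOVHI  r3←0x3d
6: ✓ MOVCS  r2←0x21
7: ✓ CMP  NZCV=0010
8: ✓ ADDCS  r0←0xd7
9: ✓ ADDCS  r3←0xec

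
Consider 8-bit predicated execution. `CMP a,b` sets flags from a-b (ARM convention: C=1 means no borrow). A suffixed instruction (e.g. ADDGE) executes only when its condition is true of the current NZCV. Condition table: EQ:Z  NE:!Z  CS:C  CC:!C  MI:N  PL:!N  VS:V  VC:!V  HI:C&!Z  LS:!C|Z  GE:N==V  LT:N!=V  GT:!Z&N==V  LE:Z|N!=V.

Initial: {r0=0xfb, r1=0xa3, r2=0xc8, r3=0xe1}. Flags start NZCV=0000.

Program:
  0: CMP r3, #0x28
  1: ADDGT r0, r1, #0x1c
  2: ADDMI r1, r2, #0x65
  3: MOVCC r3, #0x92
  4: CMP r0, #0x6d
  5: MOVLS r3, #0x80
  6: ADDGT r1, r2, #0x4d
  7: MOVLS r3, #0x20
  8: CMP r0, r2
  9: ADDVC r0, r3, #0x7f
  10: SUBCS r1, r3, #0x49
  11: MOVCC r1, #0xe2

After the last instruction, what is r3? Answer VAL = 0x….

[0] flags=1010 → (cmp)
[1] flags=1010 GT?F → skip
[2] flags=1010 MI?T → r1=0x2d
[3] flags=1010 CC?F → skip
[4] flags=1010 → (cmp)
[5] flags=1010 LS?F → skip
[6] flags=1010 GT?F → skip
[7] flags=1010 LS?F → skip
[8] flags=0010 → (cmp)
[9] flags=0010 VC?T → r0=0x60
[10] flags=0010 CS?T → r1=0x98
[11] flags=0010 CC?F → skip

VAL = 0xe1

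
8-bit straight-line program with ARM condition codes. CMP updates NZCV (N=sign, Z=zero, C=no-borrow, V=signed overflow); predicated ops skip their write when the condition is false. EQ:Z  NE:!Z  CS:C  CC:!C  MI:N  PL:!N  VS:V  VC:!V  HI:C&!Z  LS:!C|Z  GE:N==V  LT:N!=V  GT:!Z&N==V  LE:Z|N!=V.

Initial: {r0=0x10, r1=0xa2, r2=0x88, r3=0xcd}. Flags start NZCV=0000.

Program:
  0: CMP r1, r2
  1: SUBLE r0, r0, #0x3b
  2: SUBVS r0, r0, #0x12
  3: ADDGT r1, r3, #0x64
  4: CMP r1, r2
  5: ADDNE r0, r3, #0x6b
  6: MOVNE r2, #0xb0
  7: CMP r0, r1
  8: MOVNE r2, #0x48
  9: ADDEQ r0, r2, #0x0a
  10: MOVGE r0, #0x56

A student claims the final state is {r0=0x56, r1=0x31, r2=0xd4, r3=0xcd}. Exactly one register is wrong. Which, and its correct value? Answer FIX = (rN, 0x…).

[0] flags=0010 → (cmp)
[1] flags=0010 LE?F → skip
[2] flags=0010 VS?F → skip
[3] flags=0010 GT?T → r1=0x31
[4] flags=1001 → (cmp)
[5] flags=1001 NE?T → r0=0x38
[6] flags=1001 NE?T → r2=0xb0
[7] flags=0010 → (cmp)
[8] flags=0010 NE?T → r2=0x48
[9] flags=0010 EQ?F → skip
[10] flags=0010 GE?T → r0=0x56

FIX = (r2, 0x48)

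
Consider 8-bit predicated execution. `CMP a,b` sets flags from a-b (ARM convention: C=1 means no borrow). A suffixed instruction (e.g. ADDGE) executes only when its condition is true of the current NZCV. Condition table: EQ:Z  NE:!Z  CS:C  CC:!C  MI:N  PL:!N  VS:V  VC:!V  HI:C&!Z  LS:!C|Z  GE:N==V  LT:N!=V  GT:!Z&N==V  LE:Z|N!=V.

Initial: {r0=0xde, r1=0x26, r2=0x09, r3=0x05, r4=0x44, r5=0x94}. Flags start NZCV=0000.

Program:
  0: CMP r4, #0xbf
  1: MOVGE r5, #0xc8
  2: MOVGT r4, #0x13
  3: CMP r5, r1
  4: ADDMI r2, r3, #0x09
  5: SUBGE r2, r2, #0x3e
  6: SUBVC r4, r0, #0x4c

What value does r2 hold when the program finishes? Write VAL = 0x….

VAL = 0x0e

0: ✓ CMP  NZCV=1001
1: ✓ MOVGE  r5←0xc8
2: ✓ MOVGT  r4←0x13
3: ✓ CMP  NZCV=1010
4: ✓ ADDMI  r2←0x0e
5: · SUBGE
6: ✓ SUBVC  r4←0x92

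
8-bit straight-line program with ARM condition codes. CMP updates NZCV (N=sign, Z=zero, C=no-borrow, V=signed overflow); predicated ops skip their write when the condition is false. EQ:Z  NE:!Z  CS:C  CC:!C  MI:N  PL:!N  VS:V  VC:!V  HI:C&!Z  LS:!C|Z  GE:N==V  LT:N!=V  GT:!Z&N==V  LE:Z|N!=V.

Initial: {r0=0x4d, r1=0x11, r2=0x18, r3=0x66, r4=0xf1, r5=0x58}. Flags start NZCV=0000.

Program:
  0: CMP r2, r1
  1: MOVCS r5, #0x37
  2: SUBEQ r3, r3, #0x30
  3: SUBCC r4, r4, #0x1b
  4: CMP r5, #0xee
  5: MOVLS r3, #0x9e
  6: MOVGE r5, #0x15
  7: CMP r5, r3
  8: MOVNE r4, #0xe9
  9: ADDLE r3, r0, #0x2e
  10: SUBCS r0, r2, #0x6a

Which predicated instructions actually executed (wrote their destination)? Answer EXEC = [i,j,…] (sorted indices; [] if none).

EXEC = [1,5,6,8]

[0] flags=0010 → (cmp)
[1] flags=0010 CS?T → r5=0x37
[2] flags=0010 EQ?F → skip
[3] flags=0010 CC?F → skip
[4] flags=0000 → (cmp)
[5] flags=0000 LS?T → r3=0x9e
[6] flags=0000 GE?T → r5=0x15
[7] flags=0000 → (cmp)
[8] flags=0000 NE?T → r4=0xe9
[9] flags=0000 LE?F → skip
[10] flags=0000 CS?F → skip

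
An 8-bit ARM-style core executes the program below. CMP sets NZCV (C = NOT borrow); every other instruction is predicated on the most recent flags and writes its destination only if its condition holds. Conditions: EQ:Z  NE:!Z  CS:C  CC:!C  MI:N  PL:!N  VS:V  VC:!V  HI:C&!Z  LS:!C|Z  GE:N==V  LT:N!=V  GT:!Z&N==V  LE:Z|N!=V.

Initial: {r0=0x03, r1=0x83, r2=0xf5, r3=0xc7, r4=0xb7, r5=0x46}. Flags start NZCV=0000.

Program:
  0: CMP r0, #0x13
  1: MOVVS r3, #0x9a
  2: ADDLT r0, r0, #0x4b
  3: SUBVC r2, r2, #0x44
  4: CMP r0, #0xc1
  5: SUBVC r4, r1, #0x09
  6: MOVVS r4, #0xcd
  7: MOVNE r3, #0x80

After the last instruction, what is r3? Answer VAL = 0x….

0: ✓ CMP  NZCV=1000
1: · MOVVS
2: ✓ ADDLT  r0←0x4e
3: ✓ SUBVC  r2←0xb1
4: ✓ CMP  NZCV=1001
5: · SUBVC
6: ✓ MOVVS  r4←0xcd
7: ✓ MOVNE  r3←0x80

VAL = 0x80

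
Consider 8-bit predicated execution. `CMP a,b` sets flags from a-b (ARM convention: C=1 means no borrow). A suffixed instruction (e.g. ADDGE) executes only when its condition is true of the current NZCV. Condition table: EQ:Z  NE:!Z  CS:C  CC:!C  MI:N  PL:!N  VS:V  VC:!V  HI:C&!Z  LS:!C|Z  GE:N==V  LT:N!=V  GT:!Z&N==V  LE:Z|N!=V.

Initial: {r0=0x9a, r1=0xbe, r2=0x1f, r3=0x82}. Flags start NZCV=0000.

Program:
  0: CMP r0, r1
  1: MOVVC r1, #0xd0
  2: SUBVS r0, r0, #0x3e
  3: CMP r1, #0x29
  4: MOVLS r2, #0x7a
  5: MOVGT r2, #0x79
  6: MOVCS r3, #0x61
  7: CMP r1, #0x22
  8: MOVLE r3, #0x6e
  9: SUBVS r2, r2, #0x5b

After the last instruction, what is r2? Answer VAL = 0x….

VAL = 0x1f

[0] flags=1000 → (cmp)
[1] flags=1000 VC?T → r1=0xd0
[2] flags=1000 VS?F → skip
[3] flags=1010 → (cmp)
[4] flags=1010 LS?F → skip
[5] flags=1010 GT?F → skip
[6] flags=1010 CS?T → r3=0x61
[7] flags=1010 → (cmp)
[8] flags=1010 LE?T → r3=0x6e
[9] flags=1010 VS?F → skip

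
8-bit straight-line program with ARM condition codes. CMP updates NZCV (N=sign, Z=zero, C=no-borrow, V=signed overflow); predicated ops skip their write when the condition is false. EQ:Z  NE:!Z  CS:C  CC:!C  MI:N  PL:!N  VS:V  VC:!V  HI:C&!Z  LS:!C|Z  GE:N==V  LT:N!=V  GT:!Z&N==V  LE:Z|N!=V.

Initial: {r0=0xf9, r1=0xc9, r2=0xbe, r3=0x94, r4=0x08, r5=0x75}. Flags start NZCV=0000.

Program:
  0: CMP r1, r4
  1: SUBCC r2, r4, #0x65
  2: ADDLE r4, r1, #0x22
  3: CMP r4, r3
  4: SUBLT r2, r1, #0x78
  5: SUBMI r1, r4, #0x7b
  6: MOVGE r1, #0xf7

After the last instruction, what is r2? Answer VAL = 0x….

VAL = 0xbe

[0] flags=1010 → (cmp)
[1] flags=1010 CC?F → skip
[2] flags=1010 LE?T → r4=0xeb
[3] flags=0010 → (cmp)
[4] flags=0010 LT?F → skip
[5] flags=0010 MI?F → skip
[6] flags=0010 GE?T → r1=0xf7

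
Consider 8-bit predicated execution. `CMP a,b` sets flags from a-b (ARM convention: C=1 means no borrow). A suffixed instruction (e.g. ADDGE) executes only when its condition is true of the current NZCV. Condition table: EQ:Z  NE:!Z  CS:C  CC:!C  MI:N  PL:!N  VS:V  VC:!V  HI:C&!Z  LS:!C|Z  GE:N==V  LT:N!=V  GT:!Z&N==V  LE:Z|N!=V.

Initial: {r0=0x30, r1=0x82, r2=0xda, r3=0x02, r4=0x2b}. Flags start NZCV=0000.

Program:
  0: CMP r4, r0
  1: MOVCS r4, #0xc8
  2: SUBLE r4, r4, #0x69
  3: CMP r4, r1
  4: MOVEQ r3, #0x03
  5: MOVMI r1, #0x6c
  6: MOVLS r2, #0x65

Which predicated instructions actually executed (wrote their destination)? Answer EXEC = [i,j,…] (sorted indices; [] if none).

EXEC = [2]

[0] flags=1000 → (cmp)
[1] flags=1000 CS?F → skip
[2] flags=1000 LE?T → r4=0xc2
[3] flags=0010 → (cmp)
[4] flags=0010 EQ?F → skip
[5] flags=0010 MI?F → skip
[6] flags=0010 LS?F → skip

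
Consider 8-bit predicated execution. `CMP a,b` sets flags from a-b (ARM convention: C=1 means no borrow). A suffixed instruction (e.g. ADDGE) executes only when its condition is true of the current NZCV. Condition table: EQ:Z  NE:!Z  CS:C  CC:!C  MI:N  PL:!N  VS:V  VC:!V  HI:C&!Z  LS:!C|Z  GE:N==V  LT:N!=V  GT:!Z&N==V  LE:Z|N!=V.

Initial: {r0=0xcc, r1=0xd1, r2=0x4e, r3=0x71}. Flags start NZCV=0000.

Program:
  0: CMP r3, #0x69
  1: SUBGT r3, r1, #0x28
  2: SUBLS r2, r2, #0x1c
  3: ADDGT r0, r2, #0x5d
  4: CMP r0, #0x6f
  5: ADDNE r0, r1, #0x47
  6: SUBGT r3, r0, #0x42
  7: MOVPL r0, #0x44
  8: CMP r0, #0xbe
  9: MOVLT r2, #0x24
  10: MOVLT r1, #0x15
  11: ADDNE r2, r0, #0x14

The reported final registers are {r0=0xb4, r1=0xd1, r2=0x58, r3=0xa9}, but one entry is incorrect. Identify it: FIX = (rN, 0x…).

[0] flags=0010 → (cmp)
[1] flags=0010 GT?T → r3=0xa9
[2] flags=0010 LS?F → skip
[3] flags=0010 GT?T → r0=0xab
[4] flags=0011 → (cmp)
[5] flags=0011 NE?T → r0=0x18
[6] flags=0011 GT?F → skip
[7] flags=0011 PL?T → r0=0x44
[8] flags=1001 → (cmp)
[9] flags=1001 LT?F → skip
[10] flags=1001 LT?F → skip
[11] flags=1001 NE?T → r2=0x58

FIX = (r0, 0x44)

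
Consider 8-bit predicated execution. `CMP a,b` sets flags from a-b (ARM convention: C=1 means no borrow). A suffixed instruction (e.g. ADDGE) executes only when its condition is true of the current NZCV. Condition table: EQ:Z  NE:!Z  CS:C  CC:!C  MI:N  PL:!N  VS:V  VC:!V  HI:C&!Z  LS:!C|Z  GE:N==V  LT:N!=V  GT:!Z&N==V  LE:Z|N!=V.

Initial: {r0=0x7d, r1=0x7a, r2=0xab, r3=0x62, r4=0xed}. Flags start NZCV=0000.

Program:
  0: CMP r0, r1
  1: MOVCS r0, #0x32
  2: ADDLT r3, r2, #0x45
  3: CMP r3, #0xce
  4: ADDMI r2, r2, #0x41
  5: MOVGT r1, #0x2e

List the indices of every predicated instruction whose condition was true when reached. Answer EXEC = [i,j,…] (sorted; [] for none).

[0] flags=0010 → (cmp)
[1] flags=0010 CS?T → r0=0x32
[2] flags=0010 LT?F → skip
[3] flags=1001 → (cmp)
[4] flags=1001 MI?T → r2=0xec
[5] flags=1001 GT?T → r1=0x2e

EXEC = [1,4,5]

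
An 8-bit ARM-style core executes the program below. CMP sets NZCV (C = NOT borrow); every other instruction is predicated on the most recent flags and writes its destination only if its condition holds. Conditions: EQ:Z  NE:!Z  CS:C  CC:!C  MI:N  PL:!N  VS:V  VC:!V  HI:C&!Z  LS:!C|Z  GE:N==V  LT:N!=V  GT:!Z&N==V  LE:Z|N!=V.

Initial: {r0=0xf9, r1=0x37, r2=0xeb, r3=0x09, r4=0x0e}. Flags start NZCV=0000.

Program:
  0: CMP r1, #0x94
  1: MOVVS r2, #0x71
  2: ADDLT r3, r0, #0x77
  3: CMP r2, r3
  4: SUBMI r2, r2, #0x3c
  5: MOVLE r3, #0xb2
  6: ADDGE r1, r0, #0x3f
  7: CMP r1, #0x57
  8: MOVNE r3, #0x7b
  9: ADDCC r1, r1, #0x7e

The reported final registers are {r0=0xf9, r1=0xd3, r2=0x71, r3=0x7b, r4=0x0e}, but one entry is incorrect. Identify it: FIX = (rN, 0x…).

[0] flags=1001 → (cmp)
[1] flags=1001 VS?T → r2=0x71
[2] flags=1001 LT?F → skip
[3] flags=0010 → (cmp)
[4] flags=0010 MI?F → skip
[5] flags=0010 LE?F → skip
[6] flags=0010 GE?T → r1=0x38
[7] flags=1000 → (cmp)
[8] flags=1000 NE?T → r3=0x7b
[9] flags=1000 CC?T → r1=0xb6

FIX = (r1, 0xb6)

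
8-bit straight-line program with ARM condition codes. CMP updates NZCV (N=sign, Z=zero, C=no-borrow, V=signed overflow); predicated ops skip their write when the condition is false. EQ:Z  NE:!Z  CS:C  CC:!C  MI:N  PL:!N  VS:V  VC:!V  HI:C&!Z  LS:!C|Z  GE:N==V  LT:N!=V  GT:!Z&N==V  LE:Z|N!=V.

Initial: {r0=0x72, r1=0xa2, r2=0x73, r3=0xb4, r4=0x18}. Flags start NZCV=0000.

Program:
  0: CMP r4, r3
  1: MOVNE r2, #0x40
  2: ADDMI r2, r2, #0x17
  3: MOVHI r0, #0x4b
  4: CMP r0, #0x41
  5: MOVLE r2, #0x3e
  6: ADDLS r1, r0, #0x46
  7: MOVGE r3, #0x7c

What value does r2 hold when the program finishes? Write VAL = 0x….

VAL = 0x40

0: ✓ CMP  NZCV=0000
1: ✓ MOVNE  r2←0x40
2: · ADDMI
3: · MOVHI
4: ✓ CMP  NZCV=0010
5: · MOVLE
6: · ADDLS
7: ✓ MOVGE  r3←0x7c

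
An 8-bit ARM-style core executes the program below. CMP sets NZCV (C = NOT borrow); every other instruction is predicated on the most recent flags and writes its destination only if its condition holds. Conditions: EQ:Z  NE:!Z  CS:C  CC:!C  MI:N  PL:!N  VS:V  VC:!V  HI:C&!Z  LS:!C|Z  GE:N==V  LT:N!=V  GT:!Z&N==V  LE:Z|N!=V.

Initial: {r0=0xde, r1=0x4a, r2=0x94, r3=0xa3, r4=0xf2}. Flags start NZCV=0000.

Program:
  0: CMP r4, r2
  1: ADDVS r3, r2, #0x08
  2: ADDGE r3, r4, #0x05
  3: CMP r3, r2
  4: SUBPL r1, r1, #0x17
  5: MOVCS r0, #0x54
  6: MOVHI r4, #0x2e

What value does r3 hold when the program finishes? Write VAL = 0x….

VAL = 0xf7

0: ✓ CMP  NZCV=0010
1: · ADDVS
2: ✓ ADDGE  r3←0xf7
3: ✓ CMP  NZCV=0010
4: ✓ SUBPL  r1←0x33
5: ✓ MOVCS  r0←0x54
6: ✓ MOVHI  r4←0x2e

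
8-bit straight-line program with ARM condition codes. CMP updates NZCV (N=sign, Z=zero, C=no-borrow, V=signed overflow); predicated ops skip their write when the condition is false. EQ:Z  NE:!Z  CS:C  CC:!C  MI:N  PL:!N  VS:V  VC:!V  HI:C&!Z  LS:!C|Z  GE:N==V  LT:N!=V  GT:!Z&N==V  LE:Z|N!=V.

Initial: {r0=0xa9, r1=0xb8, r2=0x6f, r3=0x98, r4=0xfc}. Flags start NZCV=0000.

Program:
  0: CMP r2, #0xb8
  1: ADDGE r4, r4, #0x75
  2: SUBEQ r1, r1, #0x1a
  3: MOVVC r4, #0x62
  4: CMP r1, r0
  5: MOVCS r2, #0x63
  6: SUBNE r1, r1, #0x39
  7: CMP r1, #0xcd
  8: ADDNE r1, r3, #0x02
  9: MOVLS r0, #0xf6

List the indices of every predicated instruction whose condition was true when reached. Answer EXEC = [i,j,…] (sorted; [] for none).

[0] flags=1001 → (cmp)
[1] flags=1001 GE?T → r4=0x71
[2] flags=1001 EQ?F → skip
[3] flags=1001 VC?F → skip
[4] flags=0010 → (cmp)
[5] flags=0010 CS?T → r2=0x63
[6] flags=0010 NE?T → r1=0x7f
[7] flags=1001 → (cmp)
[8] flags=1001 NE?T → r1=0x9a
[9] flags=1001 LS?T → r0=0xf6

EXEC = [1,5,6,8,9]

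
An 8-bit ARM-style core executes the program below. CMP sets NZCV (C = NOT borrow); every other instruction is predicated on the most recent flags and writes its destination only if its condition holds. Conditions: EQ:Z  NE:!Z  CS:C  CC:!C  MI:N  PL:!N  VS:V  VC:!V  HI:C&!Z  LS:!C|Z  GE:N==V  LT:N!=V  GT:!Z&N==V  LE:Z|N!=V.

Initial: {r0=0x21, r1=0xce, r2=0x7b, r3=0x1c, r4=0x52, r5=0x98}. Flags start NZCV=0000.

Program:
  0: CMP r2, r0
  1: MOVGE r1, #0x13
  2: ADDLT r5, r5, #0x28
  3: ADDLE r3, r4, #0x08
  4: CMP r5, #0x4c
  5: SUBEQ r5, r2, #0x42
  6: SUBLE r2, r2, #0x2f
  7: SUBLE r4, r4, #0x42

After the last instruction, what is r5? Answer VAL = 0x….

VAL = 0x98

0: ✓ CMP  NZCV=0010
1: ✓ MOVGE  r1←0x13
2: · ADDLT
3: · ADDLE
4: ✓ CMP  NZCV=0011
5: · SUBEQ
6: ✓ SUBLE  r2←0x4c
7: ✓ SUBLE  r4←0x10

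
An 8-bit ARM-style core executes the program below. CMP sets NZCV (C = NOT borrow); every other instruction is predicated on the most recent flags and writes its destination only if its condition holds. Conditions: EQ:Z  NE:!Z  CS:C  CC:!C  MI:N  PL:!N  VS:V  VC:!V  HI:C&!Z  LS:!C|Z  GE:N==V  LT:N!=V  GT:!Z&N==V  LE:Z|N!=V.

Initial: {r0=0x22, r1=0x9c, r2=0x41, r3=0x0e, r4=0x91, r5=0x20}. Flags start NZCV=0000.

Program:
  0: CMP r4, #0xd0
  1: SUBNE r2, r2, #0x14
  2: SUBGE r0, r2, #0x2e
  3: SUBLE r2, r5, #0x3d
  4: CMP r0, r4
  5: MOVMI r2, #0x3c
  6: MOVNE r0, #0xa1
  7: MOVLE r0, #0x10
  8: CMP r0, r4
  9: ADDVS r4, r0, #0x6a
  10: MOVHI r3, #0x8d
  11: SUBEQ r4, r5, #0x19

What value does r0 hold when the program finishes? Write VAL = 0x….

VAL = 0xa1

[0] flags=1000 → (cmp)
[1] flags=1000 NE?T → r2=0x2d
[2] flags=1000 GE?F → skip
[3] flags=1000 LE?T → r2=0xe3
[4] flags=1001 → (cmp)
[5] flags=1001 MI?T → r2=0x3c
[6] flags=1001 NE?T → r0=0xa1
[7] flags=1001 LE?F → skip
[8] flags=0010 → (cmp)
[9] flags=0010 VS?F → skip
[10] flags=0010 HI?T → r3=0x8d
[11] flags=0010 EQ?F → skip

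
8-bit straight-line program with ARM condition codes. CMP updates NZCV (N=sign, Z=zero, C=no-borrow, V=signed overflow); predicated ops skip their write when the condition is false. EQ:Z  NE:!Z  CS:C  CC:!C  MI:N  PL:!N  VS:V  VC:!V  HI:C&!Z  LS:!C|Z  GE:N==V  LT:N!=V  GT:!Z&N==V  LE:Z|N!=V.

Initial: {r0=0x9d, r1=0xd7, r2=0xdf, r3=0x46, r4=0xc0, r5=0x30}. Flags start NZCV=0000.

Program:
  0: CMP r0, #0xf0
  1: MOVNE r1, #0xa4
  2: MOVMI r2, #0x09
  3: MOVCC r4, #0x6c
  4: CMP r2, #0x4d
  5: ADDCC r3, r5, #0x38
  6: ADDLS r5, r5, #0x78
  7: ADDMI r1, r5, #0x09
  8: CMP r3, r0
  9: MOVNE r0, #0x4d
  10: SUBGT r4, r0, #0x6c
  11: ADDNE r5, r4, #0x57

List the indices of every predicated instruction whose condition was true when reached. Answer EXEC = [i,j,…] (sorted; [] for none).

0: ✓ CMP  NZCV=1000
1: ✓ MOVNE  r1←0xa4
2: ✓ MOVMI  r2←0x09
3: ✓ MOVCC  r4←0x6c
4: ✓ CMP  NZCV=1000
5: ✓ ADDCC  r3←0x68
6: ✓ ADDLS  r5←0xa8
7: ✓ ADDMI  r1←0xb1
8: ✓ CMP  NZCV=1001
9: ✓ MOVNE  r0←0x4d
10: ✓ SUBGT  r4←0xe1
11: ✓ ADDNE  r5←0x38

EXEC = [1,2,3,5,6,7,9,10,11]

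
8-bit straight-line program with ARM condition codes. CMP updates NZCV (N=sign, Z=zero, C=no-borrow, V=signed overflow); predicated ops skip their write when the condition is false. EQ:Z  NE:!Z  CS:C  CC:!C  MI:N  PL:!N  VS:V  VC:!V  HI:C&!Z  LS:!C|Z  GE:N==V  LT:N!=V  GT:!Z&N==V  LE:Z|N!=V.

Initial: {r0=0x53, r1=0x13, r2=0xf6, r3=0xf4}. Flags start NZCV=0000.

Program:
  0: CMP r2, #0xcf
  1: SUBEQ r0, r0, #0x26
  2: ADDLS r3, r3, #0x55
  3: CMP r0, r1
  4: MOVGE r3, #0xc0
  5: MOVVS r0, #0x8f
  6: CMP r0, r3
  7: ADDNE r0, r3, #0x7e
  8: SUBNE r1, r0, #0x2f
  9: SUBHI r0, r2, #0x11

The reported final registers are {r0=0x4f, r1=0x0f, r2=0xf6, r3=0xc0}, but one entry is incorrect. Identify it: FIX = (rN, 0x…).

[0] flags=0010 → (cmp)
[1] flags=0010 EQ?F → skip
[2] flags=0010 LS?F → skip
[3] flags=0010 → (cmp)
[4] flags=0010 GE?T → r3=0xc0
[5] flags=0010 VS?F → skip
[6] flags=1001 → (cmp)
[7] flags=1001 NE?T → r0=0x3e
[8] flags=1001 NE?T → r1=0x0f
[9] flags=1001 HI?F → skip

FIX = (r0, 0x3e)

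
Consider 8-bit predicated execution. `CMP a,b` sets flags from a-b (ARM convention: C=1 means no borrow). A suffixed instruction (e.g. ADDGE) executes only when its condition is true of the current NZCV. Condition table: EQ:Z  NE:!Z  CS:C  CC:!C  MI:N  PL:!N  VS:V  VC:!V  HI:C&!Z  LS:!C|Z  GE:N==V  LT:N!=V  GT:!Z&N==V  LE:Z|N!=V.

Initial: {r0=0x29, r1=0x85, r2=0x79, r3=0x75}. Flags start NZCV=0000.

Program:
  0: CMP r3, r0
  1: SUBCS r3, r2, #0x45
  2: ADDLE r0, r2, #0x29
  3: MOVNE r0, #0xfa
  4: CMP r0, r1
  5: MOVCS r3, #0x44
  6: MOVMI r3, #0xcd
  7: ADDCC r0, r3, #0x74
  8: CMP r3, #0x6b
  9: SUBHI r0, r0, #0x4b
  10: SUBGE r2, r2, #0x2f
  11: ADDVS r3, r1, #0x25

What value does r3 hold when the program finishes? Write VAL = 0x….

VAL = 0x44

[0] flags=0010 → (cmp)
[1] flags=0010 CS?T → r3=0x34
[2] flags=0010 LE?F → skip
[3] flags=0010 NE?T → r0=0xfa
[4] flags=0010 → (cmp)
[5] flags=0010 CS?T → r3=0x44
[6] flags=0010 MI?F → skip
[7] flags=0010 CC?F → skip
[8] flags=1000 → (cmp)
[9] flags=1000 HI?F → skip
[10] flags=1000 GE?F → skip
[11] flags=1000 VS?F → skip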